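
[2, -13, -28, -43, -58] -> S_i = 2 + -15*i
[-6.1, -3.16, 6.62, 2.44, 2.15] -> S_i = Random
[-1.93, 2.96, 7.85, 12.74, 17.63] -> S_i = -1.93 + 4.89*i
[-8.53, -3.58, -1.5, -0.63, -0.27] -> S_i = -8.53*0.42^i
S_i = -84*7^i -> [-84, -588, -4116, -28812, -201684]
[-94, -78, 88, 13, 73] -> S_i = Random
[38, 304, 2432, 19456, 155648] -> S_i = 38*8^i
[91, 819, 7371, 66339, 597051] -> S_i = 91*9^i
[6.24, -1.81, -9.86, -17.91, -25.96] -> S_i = 6.24 + -8.05*i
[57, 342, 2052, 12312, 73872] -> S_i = 57*6^i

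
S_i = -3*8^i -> [-3, -24, -192, -1536, -12288]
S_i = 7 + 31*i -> [7, 38, 69, 100, 131]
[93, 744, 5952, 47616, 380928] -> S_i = 93*8^i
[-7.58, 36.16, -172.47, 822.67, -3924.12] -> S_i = -7.58*(-4.77)^i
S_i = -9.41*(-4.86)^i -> [-9.41, 45.73, -222.26, 1080.19, -5249.7]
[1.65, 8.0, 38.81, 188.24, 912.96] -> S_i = 1.65*4.85^i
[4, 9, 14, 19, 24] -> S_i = 4 + 5*i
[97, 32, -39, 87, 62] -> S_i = Random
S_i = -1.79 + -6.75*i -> [-1.79, -8.54, -15.29, -22.04, -28.79]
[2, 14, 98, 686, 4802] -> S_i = 2*7^i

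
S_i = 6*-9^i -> [6, -54, 486, -4374, 39366]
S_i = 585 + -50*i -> [585, 535, 485, 435, 385]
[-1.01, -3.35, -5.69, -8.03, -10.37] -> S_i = -1.01 + -2.34*i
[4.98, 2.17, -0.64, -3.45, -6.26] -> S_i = 4.98 + -2.81*i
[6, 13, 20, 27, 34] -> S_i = 6 + 7*i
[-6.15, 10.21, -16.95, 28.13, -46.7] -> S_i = -6.15*(-1.66)^i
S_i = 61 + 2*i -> [61, 63, 65, 67, 69]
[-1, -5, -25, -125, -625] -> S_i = -1*5^i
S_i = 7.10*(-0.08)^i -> [7.1, -0.57, 0.05, -0.0, 0.0]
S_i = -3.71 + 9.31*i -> [-3.71, 5.6, 14.91, 24.22, 33.53]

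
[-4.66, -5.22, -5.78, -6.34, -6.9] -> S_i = -4.66 + -0.56*i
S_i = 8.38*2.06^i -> [8.38, 17.26, 35.56, 73.26, 150.91]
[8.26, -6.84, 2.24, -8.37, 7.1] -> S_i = Random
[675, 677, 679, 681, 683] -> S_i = 675 + 2*i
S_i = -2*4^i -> [-2, -8, -32, -128, -512]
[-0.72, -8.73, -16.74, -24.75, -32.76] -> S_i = -0.72 + -8.01*i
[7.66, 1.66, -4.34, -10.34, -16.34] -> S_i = 7.66 + -6.00*i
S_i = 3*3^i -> [3, 9, 27, 81, 243]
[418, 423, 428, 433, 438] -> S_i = 418 + 5*i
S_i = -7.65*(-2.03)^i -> [-7.65, 15.53, -31.52, 64.0, -129.91]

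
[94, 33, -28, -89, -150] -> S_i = 94 + -61*i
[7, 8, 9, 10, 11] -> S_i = 7 + 1*i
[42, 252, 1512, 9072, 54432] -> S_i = 42*6^i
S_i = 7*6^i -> [7, 42, 252, 1512, 9072]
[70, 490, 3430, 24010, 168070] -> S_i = 70*7^i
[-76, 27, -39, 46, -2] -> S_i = Random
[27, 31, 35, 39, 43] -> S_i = 27 + 4*i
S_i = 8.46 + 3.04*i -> [8.46, 11.5, 14.54, 17.58, 20.62]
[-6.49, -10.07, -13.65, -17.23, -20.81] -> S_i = -6.49 + -3.58*i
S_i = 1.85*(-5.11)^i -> [1.85, -9.45, 48.31, -246.85, 1261.41]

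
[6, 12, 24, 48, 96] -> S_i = 6*2^i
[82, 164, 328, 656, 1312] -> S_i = 82*2^i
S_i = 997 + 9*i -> [997, 1006, 1015, 1024, 1033]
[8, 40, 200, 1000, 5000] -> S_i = 8*5^i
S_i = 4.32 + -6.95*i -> [4.32, -2.63, -9.58, -16.53, -23.48]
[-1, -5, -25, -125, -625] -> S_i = -1*5^i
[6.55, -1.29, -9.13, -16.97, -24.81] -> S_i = 6.55 + -7.84*i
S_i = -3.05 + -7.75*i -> [-3.05, -10.8, -18.55, -26.3, -34.05]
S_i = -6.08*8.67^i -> [-6.08, -52.71, -457.03, -3962.42, -34354.21]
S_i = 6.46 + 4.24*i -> [6.46, 10.7, 14.94, 19.18, 23.42]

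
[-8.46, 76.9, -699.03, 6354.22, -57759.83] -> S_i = -8.46*(-9.09)^i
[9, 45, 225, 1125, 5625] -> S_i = 9*5^i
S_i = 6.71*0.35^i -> [6.71, 2.35, 0.82, 0.29, 0.1]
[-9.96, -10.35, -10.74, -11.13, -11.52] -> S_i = -9.96 + -0.39*i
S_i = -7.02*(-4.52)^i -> [-7.02, 31.73, -143.42, 648.26, -2930.16]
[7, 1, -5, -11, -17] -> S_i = 7 + -6*i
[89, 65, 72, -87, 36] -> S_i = Random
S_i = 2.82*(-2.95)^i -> [2.82, -8.32, 24.54, -72.4, 213.57]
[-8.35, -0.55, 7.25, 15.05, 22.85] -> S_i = -8.35 + 7.80*i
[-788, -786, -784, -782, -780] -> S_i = -788 + 2*i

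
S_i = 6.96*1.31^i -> [6.96, 9.12, 11.94, 15.65, 20.5]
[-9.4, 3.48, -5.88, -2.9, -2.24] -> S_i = Random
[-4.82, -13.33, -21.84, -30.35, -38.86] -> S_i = -4.82 + -8.51*i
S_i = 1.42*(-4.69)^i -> [1.42, -6.66, 31.23, -146.49, 687.04]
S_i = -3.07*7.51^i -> [-3.07, -23.06, -173.15, -1300.34, -9765.58]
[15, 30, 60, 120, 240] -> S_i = 15*2^i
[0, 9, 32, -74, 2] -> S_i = Random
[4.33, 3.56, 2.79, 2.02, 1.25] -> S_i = 4.33 + -0.77*i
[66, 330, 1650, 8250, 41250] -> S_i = 66*5^i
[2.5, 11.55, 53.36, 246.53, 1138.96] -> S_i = 2.50*4.62^i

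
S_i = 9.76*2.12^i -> [9.76, 20.69, 43.87, 92.99, 197.15]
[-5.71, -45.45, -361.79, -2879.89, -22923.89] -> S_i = -5.71*7.96^i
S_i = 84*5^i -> [84, 420, 2100, 10500, 52500]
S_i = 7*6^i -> [7, 42, 252, 1512, 9072]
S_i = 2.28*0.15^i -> [2.28, 0.34, 0.05, 0.01, 0.0]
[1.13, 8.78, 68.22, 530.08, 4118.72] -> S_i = 1.13*7.77^i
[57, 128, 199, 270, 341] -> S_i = 57 + 71*i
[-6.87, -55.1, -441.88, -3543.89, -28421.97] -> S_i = -6.87*8.02^i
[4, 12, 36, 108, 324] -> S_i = 4*3^i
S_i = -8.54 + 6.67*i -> [-8.54, -1.87, 4.8, 11.47, 18.14]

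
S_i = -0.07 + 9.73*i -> [-0.07, 9.66, 19.39, 29.12, 38.85]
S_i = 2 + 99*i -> [2, 101, 200, 299, 398]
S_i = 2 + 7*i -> [2, 9, 16, 23, 30]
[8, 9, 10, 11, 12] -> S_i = 8 + 1*i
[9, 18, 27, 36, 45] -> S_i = 9 + 9*i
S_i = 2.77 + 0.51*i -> [2.77, 3.28, 3.79, 4.3, 4.81]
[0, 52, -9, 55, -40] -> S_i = Random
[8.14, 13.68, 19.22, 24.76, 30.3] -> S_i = 8.14 + 5.54*i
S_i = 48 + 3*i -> [48, 51, 54, 57, 60]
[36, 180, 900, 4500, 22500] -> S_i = 36*5^i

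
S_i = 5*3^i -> [5, 15, 45, 135, 405]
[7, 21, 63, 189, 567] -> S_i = 7*3^i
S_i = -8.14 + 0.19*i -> [-8.14, -7.95, -7.76, -7.57, -7.38]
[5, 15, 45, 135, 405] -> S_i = 5*3^i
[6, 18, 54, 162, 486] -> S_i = 6*3^i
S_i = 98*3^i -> [98, 294, 882, 2646, 7938]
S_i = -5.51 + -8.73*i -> [-5.51, -14.24, -22.97, -31.7, -40.43]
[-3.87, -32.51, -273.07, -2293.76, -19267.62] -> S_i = -3.87*8.40^i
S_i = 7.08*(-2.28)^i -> [7.08, -16.14, 36.8, -83.91, 191.33]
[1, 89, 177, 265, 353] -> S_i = 1 + 88*i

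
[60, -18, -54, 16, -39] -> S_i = Random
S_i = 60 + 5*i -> [60, 65, 70, 75, 80]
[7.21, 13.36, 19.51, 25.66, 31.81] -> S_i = 7.21 + 6.15*i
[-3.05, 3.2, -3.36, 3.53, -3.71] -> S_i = -3.05*(-1.05)^i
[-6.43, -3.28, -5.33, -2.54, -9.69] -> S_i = Random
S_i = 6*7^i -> [6, 42, 294, 2058, 14406]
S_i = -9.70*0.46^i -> [-9.7, -4.46, -2.05, -0.94, -0.43]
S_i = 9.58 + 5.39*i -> [9.58, 14.97, 20.36, 25.75, 31.14]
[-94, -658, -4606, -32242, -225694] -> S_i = -94*7^i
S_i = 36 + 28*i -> [36, 64, 92, 120, 148]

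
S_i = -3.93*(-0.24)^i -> [-3.93, 0.94, -0.23, 0.05, -0.01]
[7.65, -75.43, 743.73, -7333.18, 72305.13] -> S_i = 7.65*(-9.86)^i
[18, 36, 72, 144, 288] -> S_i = 18*2^i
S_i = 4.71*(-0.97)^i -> [4.71, -4.57, 4.43, -4.3, 4.17]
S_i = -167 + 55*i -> [-167, -112, -57, -2, 53]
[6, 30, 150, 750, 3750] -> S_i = 6*5^i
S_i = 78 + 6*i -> [78, 84, 90, 96, 102]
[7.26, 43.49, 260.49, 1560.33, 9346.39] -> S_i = 7.26*5.99^i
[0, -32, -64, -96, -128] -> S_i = 0 + -32*i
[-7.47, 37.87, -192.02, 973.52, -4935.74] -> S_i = -7.47*(-5.07)^i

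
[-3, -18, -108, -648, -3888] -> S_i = -3*6^i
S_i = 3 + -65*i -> [3, -62, -127, -192, -257]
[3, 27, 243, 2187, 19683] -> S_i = 3*9^i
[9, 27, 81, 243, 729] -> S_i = 9*3^i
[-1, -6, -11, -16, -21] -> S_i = -1 + -5*i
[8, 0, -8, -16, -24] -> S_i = 8 + -8*i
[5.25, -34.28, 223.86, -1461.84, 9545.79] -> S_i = 5.25*(-6.53)^i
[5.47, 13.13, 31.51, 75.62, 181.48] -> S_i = 5.47*2.40^i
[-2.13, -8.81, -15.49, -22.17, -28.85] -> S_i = -2.13 + -6.68*i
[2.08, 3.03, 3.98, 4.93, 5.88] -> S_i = 2.08 + 0.95*i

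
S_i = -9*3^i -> [-9, -27, -81, -243, -729]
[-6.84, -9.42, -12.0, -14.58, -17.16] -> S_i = -6.84 + -2.58*i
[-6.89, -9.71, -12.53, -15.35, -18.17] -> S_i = -6.89 + -2.82*i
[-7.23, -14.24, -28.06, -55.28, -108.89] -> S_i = -7.23*1.97^i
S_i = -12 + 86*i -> [-12, 74, 160, 246, 332]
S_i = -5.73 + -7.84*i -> [-5.73, -13.57, -21.41, -29.25, -37.09]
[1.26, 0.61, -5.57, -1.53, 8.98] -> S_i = Random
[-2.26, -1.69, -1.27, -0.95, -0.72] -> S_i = -2.26*0.75^i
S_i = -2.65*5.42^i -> [-2.65, -14.36, -77.85, -421.93, -2286.88]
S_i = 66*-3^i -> [66, -198, 594, -1782, 5346]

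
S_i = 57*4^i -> [57, 228, 912, 3648, 14592]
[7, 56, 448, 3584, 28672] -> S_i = 7*8^i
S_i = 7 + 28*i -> [7, 35, 63, 91, 119]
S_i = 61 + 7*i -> [61, 68, 75, 82, 89]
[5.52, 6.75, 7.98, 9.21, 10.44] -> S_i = 5.52 + 1.23*i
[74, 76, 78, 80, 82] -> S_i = 74 + 2*i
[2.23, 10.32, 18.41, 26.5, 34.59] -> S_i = 2.23 + 8.09*i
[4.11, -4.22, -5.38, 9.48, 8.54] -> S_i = Random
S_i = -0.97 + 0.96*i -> [-0.97, -0.01, 0.95, 1.91, 2.87]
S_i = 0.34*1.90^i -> [0.34, 0.65, 1.23, 2.33, 4.43]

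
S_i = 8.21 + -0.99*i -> [8.21, 7.22, 6.23, 5.24, 4.25]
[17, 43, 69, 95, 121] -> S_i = 17 + 26*i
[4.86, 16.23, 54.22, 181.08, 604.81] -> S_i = 4.86*3.34^i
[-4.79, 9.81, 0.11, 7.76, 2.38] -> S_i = Random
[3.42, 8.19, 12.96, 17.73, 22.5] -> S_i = 3.42 + 4.77*i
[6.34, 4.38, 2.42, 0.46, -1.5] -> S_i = 6.34 + -1.96*i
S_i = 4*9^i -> [4, 36, 324, 2916, 26244]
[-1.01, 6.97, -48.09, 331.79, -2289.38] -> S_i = -1.01*(-6.90)^i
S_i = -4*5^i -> [-4, -20, -100, -500, -2500]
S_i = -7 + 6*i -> [-7, -1, 5, 11, 17]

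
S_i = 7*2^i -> [7, 14, 28, 56, 112]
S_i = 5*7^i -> [5, 35, 245, 1715, 12005]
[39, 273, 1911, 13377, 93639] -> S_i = 39*7^i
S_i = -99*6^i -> [-99, -594, -3564, -21384, -128304]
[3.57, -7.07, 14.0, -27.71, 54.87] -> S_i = 3.57*(-1.98)^i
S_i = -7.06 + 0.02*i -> [-7.06, -7.04, -7.02, -7.0, -6.98]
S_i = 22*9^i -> [22, 198, 1782, 16038, 144342]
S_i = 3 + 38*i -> [3, 41, 79, 117, 155]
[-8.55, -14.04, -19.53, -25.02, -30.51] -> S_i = -8.55 + -5.49*i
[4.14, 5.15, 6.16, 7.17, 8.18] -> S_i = 4.14 + 1.01*i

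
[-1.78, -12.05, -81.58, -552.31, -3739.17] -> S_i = -1.78*6.77^i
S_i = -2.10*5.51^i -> [-2.1, -11.57, -63.76, -351.3, -1935.64]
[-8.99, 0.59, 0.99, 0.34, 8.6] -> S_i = Random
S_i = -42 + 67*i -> [-42, 25, 92, 159, 226]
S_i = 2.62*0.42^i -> [2.62, 1.1, 0.46, 0.19, 0.08]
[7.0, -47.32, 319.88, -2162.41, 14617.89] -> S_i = 7.00*(-6.76)^i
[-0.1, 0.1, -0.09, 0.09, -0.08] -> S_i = -0.10*(-0.96)^i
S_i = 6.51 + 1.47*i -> [6.51, 7.98, 9.45, 10.92, 12.39]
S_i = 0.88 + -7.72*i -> [0.88, -6.84, -14.56, -22.28, -30.0]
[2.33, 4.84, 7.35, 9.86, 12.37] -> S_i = 2.33 + 2.51*i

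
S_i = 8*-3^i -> [8, -24, 72, -216, 648]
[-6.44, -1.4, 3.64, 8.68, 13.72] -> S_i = -6.44 + 5.04*i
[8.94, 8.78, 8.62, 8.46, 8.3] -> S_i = 8.94 + -0.16*i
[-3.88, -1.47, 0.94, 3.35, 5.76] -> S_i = -3.88 + 2.41*i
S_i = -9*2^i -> [-9, -18, -36, -72, -144]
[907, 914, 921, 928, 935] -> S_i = 907 + 7*i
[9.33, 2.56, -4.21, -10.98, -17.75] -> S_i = 9.33 + -6.77*i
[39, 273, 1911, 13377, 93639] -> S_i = 39*7^i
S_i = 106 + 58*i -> [106, 164, 222, 280, 338]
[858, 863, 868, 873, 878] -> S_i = 858 + 5*i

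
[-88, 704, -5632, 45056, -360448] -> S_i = -88*-8^i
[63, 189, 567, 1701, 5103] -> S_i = 63*3^i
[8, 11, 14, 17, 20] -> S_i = 8 + 3*i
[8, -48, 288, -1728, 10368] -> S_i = 8*-6^i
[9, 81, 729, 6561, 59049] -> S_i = 9*9^i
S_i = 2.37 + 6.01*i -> [2.37, 8.38, 14.39, 20.4, 26.41]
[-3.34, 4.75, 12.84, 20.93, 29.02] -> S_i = -3.34 + 8.09*i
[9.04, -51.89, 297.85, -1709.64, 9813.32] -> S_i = 9.04*(-5.74)^i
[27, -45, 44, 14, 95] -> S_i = Random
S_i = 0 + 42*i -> [0, 42, 84, 126, 168]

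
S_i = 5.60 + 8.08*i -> [5.6, 13.68, 21.76, 29.84, 37.92]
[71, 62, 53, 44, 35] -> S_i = 71 + -9*i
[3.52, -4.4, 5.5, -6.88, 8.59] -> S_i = 3.52*(-1.25)^i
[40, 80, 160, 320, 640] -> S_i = 40*2^i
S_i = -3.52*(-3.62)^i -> [-3.52, 12.74, -46.13, 166.98, -604.47]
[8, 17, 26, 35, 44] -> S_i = 8 + 9*i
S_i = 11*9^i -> [11, 99, 891, 8019, 72171]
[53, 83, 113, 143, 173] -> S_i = 53 + 30*i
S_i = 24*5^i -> [24, 120, 600, 3000, 15000]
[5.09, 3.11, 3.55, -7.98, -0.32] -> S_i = Random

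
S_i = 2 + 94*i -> [2, 96, 190, 284, 378]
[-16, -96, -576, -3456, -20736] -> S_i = -16*6^i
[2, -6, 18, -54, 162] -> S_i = 2*-3^i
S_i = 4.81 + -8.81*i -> [4.81, -4.0, -12.81, -21.62, -30.43]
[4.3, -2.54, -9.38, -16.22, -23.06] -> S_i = 4.30 + -6.84*i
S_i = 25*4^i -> [25, 100, 400, 1600, 6400]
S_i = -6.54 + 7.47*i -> [-6.54, 0.93, 8.4, 15.87, 23.34]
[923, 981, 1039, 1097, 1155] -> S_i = 923 + 58*i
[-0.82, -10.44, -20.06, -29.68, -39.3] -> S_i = -0.82 + -9.62*i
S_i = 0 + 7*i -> [0, 7, 14, 21, 28]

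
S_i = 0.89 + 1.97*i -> [0.89, 2.86, 4.83, 6.8, 8.77]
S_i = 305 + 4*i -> [305, 309, 313, 317, 321]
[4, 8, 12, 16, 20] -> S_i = 4 + 4*i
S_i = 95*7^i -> [95, 665, 4655, 32585, 228095]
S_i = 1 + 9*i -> [1, 10, 19, 28, 37]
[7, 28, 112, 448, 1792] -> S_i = 7*4^i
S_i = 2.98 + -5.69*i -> [2.98, -2.71, -8.4, -14.09, -19.78]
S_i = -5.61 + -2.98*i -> [-5.61, -8.59, -11.57, -14.55, -17.53]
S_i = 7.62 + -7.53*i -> [7.62, 0.09, -7.44, -14.97, -22.5]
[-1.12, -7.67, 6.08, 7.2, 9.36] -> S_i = Random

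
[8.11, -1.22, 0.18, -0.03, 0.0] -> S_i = 8.11*(-0.15)^i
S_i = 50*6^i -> [50, 300, 1800, 10800, 64800]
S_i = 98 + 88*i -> [98, 186, 274, 362, 450]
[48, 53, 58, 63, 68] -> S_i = 48 + 5*i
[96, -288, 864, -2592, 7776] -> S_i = 96*-3^i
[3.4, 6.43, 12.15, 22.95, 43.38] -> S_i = 3.40*1.89^i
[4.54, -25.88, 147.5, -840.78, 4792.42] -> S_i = 4.54*(-5.70)^i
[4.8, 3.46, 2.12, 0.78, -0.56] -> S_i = 4.80 + -1.34*i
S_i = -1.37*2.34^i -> [-1.37, -3.21, -7.5, -17.55, -41.08]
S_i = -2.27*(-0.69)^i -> [-2.27, 1.57, -1.08, 0.75, -0.51]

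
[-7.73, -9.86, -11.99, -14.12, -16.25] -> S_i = -7.73 + -2.13*i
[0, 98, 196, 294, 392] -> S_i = 0 + 98*i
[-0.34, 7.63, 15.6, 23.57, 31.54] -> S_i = -0.34 + 7.97*i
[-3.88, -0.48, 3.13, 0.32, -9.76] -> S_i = Random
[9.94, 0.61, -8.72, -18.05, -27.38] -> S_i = 9.94 + -9.33*i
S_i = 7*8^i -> [7, 56, 448, 3584, 28672]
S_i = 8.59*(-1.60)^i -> [8.59, -13.74, 21.99, -35.18, 56.3]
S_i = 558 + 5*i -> [558, 563, 568, 573, 578]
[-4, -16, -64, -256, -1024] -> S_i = -4*4^i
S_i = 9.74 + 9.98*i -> [9.74, 19.72, 29.7, 39.68, 49.66]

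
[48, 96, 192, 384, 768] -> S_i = 48*2^i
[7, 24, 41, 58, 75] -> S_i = 7 + 17*i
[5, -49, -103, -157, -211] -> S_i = 5 + -54*i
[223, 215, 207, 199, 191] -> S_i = 223 + -8*i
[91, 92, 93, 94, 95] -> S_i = 91 + 1*i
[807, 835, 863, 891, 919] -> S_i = 807 + 28*i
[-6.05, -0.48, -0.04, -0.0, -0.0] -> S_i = -6.05*0.08^i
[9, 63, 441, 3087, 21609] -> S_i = 9*7^i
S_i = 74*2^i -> [74, 148, 296, 592, 1184]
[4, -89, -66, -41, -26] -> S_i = Random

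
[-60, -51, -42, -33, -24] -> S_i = -60 + 9*i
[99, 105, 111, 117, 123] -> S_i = 99 + 6*i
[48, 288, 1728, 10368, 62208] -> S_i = 48*6^i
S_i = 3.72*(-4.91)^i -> [3.72, -18.27, 89.68, -440.34, 2162.07]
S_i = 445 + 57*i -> [445, 502, 559, 616, 673]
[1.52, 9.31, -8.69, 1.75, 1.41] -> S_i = Random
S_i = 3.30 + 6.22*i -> [3.3, 9.52, 15.74, 21.96, 28.18]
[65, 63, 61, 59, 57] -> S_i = 65 + -2*i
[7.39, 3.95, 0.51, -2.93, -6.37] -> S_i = 7.39 + -3.44*i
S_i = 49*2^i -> [49, 98, 196, 392, 784]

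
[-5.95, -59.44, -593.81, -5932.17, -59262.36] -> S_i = -5.95*9.99^i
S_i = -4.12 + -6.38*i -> [-4.12, -10.5, -16.88, -23.26, -29.64]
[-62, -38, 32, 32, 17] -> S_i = Random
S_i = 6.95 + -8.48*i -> [6.95, -1.53, -10.01, -18.49, -26.97]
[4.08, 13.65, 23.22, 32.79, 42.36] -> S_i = 4.08 + 9.57*i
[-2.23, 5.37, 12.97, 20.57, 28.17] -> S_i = -2.23 + 7.60*i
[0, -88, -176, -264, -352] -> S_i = 0 + -88*i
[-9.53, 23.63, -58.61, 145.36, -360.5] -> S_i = -9.53*(-2.48)^i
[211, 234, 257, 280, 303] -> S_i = 211 + 23*i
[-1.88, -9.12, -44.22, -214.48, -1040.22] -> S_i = -1.88*4.85^i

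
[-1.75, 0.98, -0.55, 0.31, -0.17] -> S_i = -1.75*(-0.56)^i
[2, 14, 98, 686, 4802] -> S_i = 2*7^i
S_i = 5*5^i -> [5, 25, 125, 625, 3125]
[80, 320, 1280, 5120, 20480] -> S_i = 80*4^i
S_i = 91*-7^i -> [91, -637, 4459, -31213, 218491]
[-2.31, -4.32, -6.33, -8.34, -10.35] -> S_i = -2.31 + -2.01*i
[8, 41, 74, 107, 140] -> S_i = 8 + 33*i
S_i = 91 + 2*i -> [91, 93, 95, 97, 99]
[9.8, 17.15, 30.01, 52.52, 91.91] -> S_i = 9.80*1.75^i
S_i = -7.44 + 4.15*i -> [-7.44, -3.29, 0.86, 5.01, 9.16]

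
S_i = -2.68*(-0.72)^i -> [-2.68, 1.93, -1.39, 1.0, -0.72]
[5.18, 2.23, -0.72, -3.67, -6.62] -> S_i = 5.18 + -2.95*i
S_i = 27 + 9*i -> [27, 36, 45, 54, 63]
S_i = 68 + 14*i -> [68, 82, 96, 110, 124]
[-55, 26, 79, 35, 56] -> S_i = Random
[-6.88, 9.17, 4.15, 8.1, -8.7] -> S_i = Random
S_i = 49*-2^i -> [49, -98, 196, -392, 784]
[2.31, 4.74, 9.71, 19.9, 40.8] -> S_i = 2.31*2.05^i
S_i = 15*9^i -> [15, 135, 1215, 10935, 98415]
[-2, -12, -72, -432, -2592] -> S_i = -2*6^i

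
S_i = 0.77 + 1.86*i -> [0.77, 2.63, 4.49, 6.35, 8.21]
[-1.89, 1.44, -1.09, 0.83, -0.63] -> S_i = -1.89*(-0.76)^i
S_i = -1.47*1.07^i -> [-1.47, -1.57, -1.68, -1.8, -1.93]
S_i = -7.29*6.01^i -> [-7.29, -43.81, -263.32, -1582.53, -9510.98]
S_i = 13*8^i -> [13, 104, 832, 6656, 53248]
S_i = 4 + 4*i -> [4, 8, 12, 16, 20]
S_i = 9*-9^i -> [9, -81, 729, -6561, 59049]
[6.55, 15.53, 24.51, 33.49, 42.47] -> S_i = 6.55 + 8.98*i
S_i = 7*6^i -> [7, 42, 252, 1512, 9072]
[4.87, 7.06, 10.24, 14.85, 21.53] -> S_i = 4.87*1.45^i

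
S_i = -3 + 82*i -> [-3, 79, 161, 243, 325]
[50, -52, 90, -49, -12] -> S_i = Random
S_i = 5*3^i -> [5, 15, 45, 135, 405]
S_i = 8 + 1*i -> [8, 9, 10, 11, 12]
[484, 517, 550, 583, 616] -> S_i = 484 + 33*i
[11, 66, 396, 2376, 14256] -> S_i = 11*6^i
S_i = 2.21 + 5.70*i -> [2.21, 7.91, 13.61, 19.31, 25.01]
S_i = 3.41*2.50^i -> [3.41, 8.52, 21.31, 53.28, 133.2]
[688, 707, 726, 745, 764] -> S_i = 688 + 19*i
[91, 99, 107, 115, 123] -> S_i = 91 + 8*i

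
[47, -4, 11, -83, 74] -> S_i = Random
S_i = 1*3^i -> [1, 3, 9, 27, 81]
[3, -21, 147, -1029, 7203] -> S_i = 3*-7^i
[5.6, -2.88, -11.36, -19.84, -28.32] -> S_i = 5.60 + -8.48*i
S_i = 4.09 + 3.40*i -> [4.09, 7.49, 10.89, 14.29, 17.69]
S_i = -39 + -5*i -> [-39, -44, -49, -54, -59]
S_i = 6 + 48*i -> [6, 54, 102, 150, 198]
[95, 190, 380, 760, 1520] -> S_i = 95*2^i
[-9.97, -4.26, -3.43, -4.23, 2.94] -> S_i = Random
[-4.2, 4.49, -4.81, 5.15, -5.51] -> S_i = -4.20*(-1.07)^i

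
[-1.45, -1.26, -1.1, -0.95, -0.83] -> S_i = -1.45*0.87^i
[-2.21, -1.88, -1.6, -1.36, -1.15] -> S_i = -2.21*0.85^i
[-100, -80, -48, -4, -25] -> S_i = Random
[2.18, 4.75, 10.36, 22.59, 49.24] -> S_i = 2.18*2.18^i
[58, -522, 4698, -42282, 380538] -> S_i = 58*-9^i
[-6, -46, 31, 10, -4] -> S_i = Random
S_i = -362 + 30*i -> [-362, -332, -302, -272, -242]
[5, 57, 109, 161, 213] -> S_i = 5 + 52*i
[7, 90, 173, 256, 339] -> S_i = 7 + 83*i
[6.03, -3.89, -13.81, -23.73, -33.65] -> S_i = 6.03 + -9.92*i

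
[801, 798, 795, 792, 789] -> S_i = 801 + -3*i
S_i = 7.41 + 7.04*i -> [7.41, 14.45, 21.49, 28.53, 35.57]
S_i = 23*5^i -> [23, 115, 575, 2875, 14375]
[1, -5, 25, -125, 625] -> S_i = 1*-5^i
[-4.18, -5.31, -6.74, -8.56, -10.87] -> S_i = -4.18*1.27^i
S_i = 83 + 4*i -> [83, 87, 91, 95, 99]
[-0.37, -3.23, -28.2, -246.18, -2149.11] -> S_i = -0.37*8.73^i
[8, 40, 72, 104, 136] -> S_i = 8 + 32*i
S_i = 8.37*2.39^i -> [8.37, 20.0, 47.81, 114.27, 273.1]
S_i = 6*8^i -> [6, 48, 384, 3072, 24576]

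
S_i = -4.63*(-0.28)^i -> [-4.63, 1.3, -0.36, 0.1, -0.03]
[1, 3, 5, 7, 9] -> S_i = 1 + 2*i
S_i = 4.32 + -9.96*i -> [4.32, -5.64, -15.6, -25.56, -35.52]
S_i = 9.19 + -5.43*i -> [9.19, 3.76, -1.67, -7.1, -12.53]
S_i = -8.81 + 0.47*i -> [-8.81, -8.34, -7.87, -7.4, -6.93]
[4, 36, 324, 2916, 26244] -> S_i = 4*9^i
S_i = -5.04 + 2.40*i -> [-5.04, -2.64, -0.24, 2.16, 4.56]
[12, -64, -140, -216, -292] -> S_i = 12 + -76*i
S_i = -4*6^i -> [-4, -24, -144, -864, -5184]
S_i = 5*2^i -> [5, 10, 20, 40, 80]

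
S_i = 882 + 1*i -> [882, 883, 884, 885, 886]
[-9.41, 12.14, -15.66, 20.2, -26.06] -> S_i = -9.41*(-1.29)^i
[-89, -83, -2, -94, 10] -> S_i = Random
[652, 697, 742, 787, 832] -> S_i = 652 + 45*i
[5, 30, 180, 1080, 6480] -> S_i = 5*6^i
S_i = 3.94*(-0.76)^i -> [3.94, -2.99, 2.28, -1.73, 1.31]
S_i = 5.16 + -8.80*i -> [5.16, -3.64, -12.44, -21.24, -30.04]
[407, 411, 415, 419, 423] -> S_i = 407 + 4*i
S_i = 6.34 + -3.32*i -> [6.34, 3.02, -0.3, -3.62, -6.94]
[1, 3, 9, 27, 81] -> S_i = 1*3^i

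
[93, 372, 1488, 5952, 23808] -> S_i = 93*4^i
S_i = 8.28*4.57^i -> [8.28, 37.84, 172.93, 790.28, 3611.56]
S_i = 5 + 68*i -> [5, 73, 141, 209, 277]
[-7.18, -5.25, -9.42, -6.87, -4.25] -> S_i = Random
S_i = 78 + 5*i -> [78, 83, 88, 93, 98]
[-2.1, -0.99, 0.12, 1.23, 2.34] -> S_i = -2.10 + 1.11*i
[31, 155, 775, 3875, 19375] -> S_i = 31*5^i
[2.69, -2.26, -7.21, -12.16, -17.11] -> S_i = 2.69 + -4.95*i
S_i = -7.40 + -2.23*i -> [-7.4, -9.63, -11.86, -14.09, -16.32]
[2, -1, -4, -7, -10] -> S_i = 2 + -3*i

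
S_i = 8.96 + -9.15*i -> [8.96, -0.19, -9.34, -18.49, -27.64]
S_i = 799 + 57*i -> [799, 856, 913, 970, 1027]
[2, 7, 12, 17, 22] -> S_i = 2 + 5*i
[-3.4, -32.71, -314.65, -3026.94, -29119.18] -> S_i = -3.40*9.62^i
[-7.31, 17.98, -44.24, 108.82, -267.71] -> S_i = -7.31*(-2.46)^i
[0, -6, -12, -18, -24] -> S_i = 0 + -6*i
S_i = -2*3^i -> [-2, -6, -18, -54, -162]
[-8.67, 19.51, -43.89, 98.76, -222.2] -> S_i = -8.67*(-2.25)^i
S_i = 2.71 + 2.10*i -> [2.71, 4.81, 6.91, 9.01, 11.11]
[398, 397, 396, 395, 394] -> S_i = 398 + -1*i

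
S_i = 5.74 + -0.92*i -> [5.74, 4.82, 3.9, 2.98, 2.06]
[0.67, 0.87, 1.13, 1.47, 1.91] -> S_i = 0.67*1.30^i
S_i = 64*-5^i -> [64, -320, 1600, -8000, 40000]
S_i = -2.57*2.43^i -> [-2.57, -6.25, -15.18, -36.88, -89.61]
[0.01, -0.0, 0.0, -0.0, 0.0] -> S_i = 0.01*-0.00^i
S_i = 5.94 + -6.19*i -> [5.94, -0.25, -6.44, -12.63, -18.82]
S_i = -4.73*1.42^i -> [-4.73, -6.72, -9.54, -13.54, -19.23]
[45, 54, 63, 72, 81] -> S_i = 45 + 9*i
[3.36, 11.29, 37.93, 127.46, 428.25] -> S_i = 3.36*3.36^i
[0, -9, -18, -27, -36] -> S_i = 0 + -9*i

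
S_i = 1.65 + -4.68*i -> [1.65, -3.03, -7.71, -12.39, -17.07]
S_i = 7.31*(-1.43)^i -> [7.31, -10.45, 14.95, -21.38, 30.57]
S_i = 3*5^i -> [3, 15, 75, 375, 1875]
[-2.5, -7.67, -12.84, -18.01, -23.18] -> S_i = -2.50 + -5.17*i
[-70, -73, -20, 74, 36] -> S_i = Random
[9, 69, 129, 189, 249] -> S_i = 9 + 60*i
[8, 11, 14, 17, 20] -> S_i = 8 + 3*i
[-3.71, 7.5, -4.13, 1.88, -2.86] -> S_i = Random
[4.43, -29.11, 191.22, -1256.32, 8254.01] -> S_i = 4.43*(-6.57)^i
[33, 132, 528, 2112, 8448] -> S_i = 33*4^i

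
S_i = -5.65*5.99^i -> [-5.65, -33.84, -202.72, -1214.31, -7273.71]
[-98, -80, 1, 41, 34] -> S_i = Random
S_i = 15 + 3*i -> [15, 18, 21, 24, 27]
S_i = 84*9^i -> [84, 756, 6804, 61236, 551124]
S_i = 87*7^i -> [87, 609, 4263, 29841, 208887]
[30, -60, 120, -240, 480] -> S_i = 30*-2^i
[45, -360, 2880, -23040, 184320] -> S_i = 45*-8^i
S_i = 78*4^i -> [78, 312, 1248, 4992, 19968]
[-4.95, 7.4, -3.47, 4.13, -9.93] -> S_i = Random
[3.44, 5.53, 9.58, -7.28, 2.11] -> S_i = Random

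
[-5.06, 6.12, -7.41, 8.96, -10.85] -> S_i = -5.06*(-1.21)^i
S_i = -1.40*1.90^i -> [-1.4, -2.66, -5.05, -9.6, -18.24]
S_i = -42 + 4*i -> [-42, -38, -34, -30, -26]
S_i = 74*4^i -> [74, 296, 1184, 4736, 18944]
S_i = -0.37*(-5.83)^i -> [-0.37, 2.16, -12.58, 73.32, -427.44]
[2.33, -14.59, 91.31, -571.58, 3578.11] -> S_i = 2.33*(-6.26)^i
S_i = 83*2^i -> [83, 166, 332, 664, 1328]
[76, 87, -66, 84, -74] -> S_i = Random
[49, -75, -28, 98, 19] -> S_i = Random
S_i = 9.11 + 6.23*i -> [9.11, 15.34, 21.57, 27.8, 34.03]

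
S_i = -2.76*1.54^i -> [-2.76, -4.25, -6.55, -10.08, -15.52]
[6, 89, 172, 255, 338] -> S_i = 6 + 83*i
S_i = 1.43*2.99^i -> [1.43, 4.28, 12.78, 38.23, 114.29]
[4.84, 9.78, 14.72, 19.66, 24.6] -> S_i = 4.84 + 4.94*i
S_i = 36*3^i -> [36, 108, 324, 972, 2916]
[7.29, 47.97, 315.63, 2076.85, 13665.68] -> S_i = 7.29*6.58^i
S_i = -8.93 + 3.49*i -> [-8.93, -5.44, -1.95, 1.54, 5.03]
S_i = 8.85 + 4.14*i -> [8.85, 12.99, 17.13, 21.27, 25.41]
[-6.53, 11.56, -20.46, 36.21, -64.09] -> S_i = -6.53*(-1.77)^i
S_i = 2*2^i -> [2, 4, 8, 16, 32]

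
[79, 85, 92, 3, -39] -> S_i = Random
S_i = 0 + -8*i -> [0, -8, -16, -24, -32]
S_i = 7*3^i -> [7, 21, 63, 189, 567]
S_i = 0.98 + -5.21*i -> [0.98, -4.23, -9.44, -14.65, -19.86]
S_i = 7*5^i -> [7, 35, 175, 875, 4375]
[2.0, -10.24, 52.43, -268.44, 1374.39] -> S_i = 2.00*(-5.12)^i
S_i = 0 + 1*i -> [0, 1, 2, 3, 4]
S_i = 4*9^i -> [4, 36, 324, 2916, 26244]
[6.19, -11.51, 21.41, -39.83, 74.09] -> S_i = 6.19*(-1.86)^i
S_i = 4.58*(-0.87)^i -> [4.58, -3.98, 3.47, -3.02, 2.62]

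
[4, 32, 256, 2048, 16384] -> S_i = 4*8^i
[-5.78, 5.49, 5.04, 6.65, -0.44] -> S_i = Random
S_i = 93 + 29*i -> [93, 122, 151, 180, 209]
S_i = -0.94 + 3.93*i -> [-0.94, 2.99, 6.92, 10.85, 14.78]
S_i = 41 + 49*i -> [41, 90, 139, 188, 237]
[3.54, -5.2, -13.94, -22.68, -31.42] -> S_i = 3.54 + -8.74*i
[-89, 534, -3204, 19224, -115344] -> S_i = -89*-6^i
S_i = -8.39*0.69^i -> [-8.39, -5.79, -3.99, -2.76, -1.9]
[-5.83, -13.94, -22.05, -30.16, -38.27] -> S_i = -5.83 + -8.11*i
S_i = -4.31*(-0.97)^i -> [-4.31, 4.18, -4.06, 3.93, -3.82]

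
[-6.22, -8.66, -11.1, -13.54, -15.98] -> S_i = -6.22 + -2.44*i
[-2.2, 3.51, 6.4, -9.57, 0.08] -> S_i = Random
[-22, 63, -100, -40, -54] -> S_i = Random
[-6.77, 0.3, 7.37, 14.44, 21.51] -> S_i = -6.77 + 7.07*i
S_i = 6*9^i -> [6, 54, 486, 4374, 39366]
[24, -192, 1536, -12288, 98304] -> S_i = 24*-8^i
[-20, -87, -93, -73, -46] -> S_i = Random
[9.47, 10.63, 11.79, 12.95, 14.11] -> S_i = 9.47 + 1.16*i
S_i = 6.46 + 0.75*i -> [6.46, 7.21, 7.96, 8.71, 9.46]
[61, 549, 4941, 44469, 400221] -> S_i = 61*9^i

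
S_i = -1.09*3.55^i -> [-1.09, -3.87, -13.74, -48.77, -173.12]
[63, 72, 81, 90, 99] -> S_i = 63 + 9*i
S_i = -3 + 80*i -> [-3, 77, 157, 237, 317]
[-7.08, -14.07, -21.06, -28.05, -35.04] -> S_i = -7.08 + -6.99*i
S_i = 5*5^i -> [5, 25, 125, 625, 3125]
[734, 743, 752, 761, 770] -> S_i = 734 + 9*i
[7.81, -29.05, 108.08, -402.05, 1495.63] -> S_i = 7.81*(-3.72)^i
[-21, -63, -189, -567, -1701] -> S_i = -21*3^i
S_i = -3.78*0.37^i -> [-3.78, -1.4, -0.52, -0.19, -0.07]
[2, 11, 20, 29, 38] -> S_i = 2 + 9*i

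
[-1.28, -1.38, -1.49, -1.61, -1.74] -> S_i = -1.28*1.08^i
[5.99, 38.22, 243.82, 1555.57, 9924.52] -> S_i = 5.99*6.38^i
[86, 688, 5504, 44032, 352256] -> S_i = 86*8^i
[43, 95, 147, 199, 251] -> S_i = 43 + 52*i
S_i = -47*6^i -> [-47, -282, -1692, -10152, -60912]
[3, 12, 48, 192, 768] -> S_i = 3*4^i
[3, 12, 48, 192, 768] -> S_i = 3*4^i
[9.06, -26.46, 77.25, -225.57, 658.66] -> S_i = 9.06*(-2.92)^i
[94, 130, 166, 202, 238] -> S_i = 94 + 36*i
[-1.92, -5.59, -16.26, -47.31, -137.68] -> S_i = -1.92*2.91^i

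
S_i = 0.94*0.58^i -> [0.94, 0.55, 0.32, 0.18, 0.11]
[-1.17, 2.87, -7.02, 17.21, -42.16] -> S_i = -1.17*(-2.45)^i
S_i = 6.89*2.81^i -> [6.89, 19.36, 54.4, 152.88, 429.58]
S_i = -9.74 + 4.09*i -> [-9.74, -5.65, -1.56, 2.53, 6.62]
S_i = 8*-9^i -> [8, -72, 648, -5832, 52488]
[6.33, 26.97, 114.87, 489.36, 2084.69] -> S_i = 6.33*4.26^i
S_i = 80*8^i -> [80, 640, 5120, 40960, 327680]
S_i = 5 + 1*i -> [5, 6, 7, 8, 9]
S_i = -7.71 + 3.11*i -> [-7.71, -4.6, -1.49, 1.62, 4.73]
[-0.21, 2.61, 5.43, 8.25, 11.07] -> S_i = -0.21 + 2.82*i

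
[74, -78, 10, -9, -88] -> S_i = Random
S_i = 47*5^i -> [47, 235, 1175, 5875, 29375]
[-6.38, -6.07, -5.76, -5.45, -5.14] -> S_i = -6.38 + 0.31*i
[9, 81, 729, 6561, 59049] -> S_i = 9*9^i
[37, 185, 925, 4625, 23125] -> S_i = 37*5^i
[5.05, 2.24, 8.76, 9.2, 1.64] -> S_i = Random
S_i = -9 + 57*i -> [-9, 48, 105, 162, 219]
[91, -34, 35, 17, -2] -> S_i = Random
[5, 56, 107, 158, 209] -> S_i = 5 + 51*i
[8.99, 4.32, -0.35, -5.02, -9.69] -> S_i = 8.99 + -4.67*i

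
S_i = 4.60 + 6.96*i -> [4.6, 11.56, 18.52, 25.48, 32.44]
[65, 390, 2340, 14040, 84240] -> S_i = 65*6^i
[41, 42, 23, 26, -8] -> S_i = Random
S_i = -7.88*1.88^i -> [-7.88, -14.81, -27.85, -52.36, -98.44]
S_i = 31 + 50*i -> [31, 81, 131, 181, 231]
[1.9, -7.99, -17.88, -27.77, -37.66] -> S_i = 1.90 + -9.89*i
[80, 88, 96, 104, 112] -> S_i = 80 + 8*i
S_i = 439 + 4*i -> [439, 443, 447, 451, 455]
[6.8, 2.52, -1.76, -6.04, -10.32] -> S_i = 6.80 + -4.28*i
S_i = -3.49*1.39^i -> [-3.49, -4.85, -6.74, -9.37, -13.03]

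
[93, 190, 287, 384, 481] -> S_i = 93 + 97*i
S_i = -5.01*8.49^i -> [-5.01, -42.53, -361.12, -3065.92, -26029.66]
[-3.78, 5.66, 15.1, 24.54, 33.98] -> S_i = -3.78 + 9.44*i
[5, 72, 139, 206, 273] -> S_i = 5 + 67*i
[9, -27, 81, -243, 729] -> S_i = 9*-3^i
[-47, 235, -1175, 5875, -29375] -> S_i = -47*-5^i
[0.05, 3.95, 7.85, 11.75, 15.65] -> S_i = 0.05 + 3.90*i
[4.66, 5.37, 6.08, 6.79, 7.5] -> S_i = 4.66 + 0.71*i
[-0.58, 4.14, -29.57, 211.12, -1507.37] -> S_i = -0.58*(-7.14)^i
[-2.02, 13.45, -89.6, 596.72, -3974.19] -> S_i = -2.02*(-6.66)^i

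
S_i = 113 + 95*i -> [113, 208, 303, 398, 493]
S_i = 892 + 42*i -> [892, 934, 976, 1018, 1060]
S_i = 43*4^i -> [43, 172, 688, 2752, 11008]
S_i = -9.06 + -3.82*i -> [-9.06, -12.88, -16.7, -20.52, -24.34]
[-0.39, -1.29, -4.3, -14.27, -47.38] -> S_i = -0.39*3.32^i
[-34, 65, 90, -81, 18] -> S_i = Random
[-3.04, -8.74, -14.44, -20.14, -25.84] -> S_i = -3.04 + -5.70*i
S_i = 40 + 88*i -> [40, 128, 216, 304, 392]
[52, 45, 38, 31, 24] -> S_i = 52 + -7*i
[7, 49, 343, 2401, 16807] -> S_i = 7*7^i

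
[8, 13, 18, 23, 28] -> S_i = 8 + 5*i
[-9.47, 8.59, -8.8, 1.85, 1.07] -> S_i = Random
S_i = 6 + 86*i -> [6, 92, 178, 264, 350]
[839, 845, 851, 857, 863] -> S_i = 839 + 6*i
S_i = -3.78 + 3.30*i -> [-3.78, -0.48, 2.82, 6.12, 9.42]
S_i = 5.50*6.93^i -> [5.5, 38.11, 264.14, 1830.47, 12685.15]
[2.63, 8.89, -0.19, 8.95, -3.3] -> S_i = Random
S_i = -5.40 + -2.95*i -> [-5.4, -8.35, -11.3, -14.25, -17.2]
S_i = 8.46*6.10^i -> [8.46, 51.61, 314.8, 1920.26, 11713.58]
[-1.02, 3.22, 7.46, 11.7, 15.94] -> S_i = -1.02 + 4.24*i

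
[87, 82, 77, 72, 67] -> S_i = 87 + -5*i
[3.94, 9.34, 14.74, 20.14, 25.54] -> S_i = 3.94 + 5.40*i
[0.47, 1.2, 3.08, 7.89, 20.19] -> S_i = 0.47*2.56^i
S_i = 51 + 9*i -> [51, 60, 69, 78, 87]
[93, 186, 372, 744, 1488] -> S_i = 93*2^i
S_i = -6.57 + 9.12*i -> [-6.57, 2.55, 11.67, 20.79, 29.91]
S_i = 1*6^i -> [1, 6, 36, 216, 1296]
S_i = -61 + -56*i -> [-61, -117, -173, -229, -285]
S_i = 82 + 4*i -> [82, 86, 90, 94, 98]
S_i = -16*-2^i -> [-16, 32, -64, 128, -256]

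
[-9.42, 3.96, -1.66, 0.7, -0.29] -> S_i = -9.42*(-0.42)^i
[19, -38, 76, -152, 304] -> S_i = 19*-2^i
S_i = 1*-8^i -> [1, -8, 64, -512, 4096]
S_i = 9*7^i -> [9, 63, 441, 3087, 21609]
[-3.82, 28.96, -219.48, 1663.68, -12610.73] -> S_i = -3.82*(-7.58)^i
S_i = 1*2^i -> [1, 2, 4, 8, 16]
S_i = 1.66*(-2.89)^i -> [1.66, -4.8, 13.86, -40.07, 115.8]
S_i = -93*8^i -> [-93, -744, -5952, -47616, -380928]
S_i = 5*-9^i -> [5, -45, 405, -3645, 32805]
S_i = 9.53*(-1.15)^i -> [9.53, -10.96, 12.6, -14.49, 16.67]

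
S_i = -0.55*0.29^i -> [-0.55, -0.16, -0.05, -0.01, -0.0]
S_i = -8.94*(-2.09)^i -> [-8.94, 18.68, -39.05, 81.62, -170.58]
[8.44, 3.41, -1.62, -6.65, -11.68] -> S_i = 8.44 + -5.03*i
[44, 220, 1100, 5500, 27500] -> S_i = 44*5^i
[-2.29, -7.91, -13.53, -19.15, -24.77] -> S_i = -2.29 + -5.62*i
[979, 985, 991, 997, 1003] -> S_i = 979 + 6*i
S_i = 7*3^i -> [7, 21, 63, 189, 567]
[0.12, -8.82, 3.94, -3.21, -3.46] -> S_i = Random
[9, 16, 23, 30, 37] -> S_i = 9 + 7*i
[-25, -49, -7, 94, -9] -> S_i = Random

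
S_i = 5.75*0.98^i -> [5.75, 5.64, 5.52, 5.41, 5.3]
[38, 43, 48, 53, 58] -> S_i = 38 + 5*i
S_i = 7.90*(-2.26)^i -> [7.9, -17.85, 40.35, -91.19, 206.09]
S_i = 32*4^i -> [32, 128, 512, 2048, 8192]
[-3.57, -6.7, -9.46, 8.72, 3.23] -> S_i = Random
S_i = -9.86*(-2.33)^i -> [-9.86, 22.97, -53.53, 124.72, -290.6]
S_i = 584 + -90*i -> [584, 494, 404, 314, 224]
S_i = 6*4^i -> [6, 24, 96, 384, 1536]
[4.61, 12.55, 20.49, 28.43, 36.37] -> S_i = 4.61 + 7.94*i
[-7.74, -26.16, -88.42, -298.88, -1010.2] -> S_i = -7.74*3.38^i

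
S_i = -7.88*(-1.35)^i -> [-7.88, 10.64, -14.36, 19.39, -26.17]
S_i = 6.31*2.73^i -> [6.31, 17.23, 47.03, 128.39, 350.49]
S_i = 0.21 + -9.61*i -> [0.21, -9.4, -19.01, -28.62, -38.23]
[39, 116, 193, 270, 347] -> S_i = 39 + 77*i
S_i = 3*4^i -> [3, 12, 48, 192, 768]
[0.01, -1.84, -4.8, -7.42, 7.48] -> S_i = Random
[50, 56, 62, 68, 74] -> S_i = 50 + 6*i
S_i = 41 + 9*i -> [41, 50, 59, 68, 77]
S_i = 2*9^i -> [2, 18, 162, 1458, 13122]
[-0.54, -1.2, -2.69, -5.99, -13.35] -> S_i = -0.54*2.23^i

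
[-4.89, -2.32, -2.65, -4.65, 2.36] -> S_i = Random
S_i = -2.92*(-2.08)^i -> [-2.92, 6.07, -12.63, 26.28, -54.66]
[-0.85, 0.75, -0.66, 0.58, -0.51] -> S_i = -0.85*(-0.88)^i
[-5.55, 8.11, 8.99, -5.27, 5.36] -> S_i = Random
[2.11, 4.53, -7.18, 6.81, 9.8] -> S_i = Random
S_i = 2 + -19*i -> [2, -17, -36, -55, -74]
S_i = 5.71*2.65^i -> [5.71, 15.13, 40.1, 106.26, 281.59]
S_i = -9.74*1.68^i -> [-9.74, -16.36, -27.49, -46.18, -77.59]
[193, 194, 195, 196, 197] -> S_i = 193 + 1*i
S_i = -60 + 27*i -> [-60, -33, -6, 21, 48]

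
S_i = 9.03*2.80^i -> [9.03, 25.28, 70.8, 198.23, 555.03]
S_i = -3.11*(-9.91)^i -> [-3.11, 30.82, -305.43, 3026.78, -29995.42]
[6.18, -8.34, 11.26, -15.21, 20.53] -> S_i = 6.18*(-1.35)^i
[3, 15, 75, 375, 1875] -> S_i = 3*5^i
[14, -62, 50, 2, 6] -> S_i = Random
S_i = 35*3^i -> [35, 105, 315, 945, 2835]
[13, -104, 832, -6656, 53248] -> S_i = 13*-8^i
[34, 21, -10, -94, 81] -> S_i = Random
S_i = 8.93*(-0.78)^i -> [8.93, -6.97, 5.43, -4.24, 3.31]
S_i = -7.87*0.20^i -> [-7.87, -1.57, -0.31, -0.06, -0.01]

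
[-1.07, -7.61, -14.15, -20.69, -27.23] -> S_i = -1.07 + -6.54*i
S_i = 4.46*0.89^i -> [4.46, 3.97, 3.53, 3.14, 2.8]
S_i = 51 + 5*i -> [51, 56, 61, 66, 71]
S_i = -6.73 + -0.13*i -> [-6.73, -6.86, -6.99, -7.12, -7.25]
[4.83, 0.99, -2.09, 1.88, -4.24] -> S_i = Random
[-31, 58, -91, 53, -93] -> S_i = Random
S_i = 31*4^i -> [31, 124, 496, 1984, 7936]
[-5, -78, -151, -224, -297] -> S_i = -5 + -73*i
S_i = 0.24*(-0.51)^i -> [0.24, -0.12, 0.06, -0.03, 0.02]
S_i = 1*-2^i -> [1, -2, 4, -8, 16]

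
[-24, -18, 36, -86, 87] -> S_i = Random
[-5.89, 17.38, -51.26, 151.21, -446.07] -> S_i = -5.89*(-2.95)^i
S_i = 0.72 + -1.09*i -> [0.72, -0.37, -1.46, -2.55, -3.64]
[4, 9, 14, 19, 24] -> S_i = 4 + 5*i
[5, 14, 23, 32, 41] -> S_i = 5 + 9*i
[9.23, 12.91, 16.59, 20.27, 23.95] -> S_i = 9.23 + 3.68*i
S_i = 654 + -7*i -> [654, 647, 640, 633, 626]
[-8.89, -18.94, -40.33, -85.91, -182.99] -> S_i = -8.89*2.13^i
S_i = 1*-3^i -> [1, -3, 9, -27, 81]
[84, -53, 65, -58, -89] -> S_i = Random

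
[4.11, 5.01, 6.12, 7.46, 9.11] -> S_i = 4.11*1.22^i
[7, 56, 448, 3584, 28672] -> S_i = 7*8^i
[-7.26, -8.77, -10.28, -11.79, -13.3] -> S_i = -7.26 + -1.51*i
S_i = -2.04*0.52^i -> [-2.04, -1.06, -0.55, -0.29, -0.15]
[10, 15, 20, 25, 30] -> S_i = 10 + 5*i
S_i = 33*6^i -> [33, 198, 1188, 7128, 42768]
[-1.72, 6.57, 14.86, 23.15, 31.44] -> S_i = -1.72 + 8.29*i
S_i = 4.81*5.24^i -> [4.81, 25.2, 132.07, 692.05, 3626.35]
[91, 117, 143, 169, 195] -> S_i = 91 + 26*i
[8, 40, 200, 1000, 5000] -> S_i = 8*5^i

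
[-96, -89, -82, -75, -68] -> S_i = -96 + 7*i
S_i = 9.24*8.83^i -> [9.24, 81.59, 720.43, 6361.42, 56171.34]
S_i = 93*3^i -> [93, 279, 837, 2511, 7533]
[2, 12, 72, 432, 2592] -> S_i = 2*6^i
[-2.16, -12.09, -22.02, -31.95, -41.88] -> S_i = -2.16 + -9.93*i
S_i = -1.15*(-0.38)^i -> [-1.15, 0.44, -0.17, 0.06, -0.02]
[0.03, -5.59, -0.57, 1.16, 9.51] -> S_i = Random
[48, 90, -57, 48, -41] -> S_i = Random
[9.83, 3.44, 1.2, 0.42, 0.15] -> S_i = 9.83*0.35^i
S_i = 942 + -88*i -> [942, 854, 766, 678, 590]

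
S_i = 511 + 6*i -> [511, 517, 523, 529, 535]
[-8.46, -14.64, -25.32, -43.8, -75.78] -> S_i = -8.46*1.73^i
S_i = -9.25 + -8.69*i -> [-9.25, -17.94, -26.63, -35.32, -44.01]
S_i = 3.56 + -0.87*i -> [3.56, 2.69, 1.82, 0.95, 0.08]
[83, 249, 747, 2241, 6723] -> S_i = 83*3^i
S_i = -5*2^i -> [-5, -10, -20, -40, -80]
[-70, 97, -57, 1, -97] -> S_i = Random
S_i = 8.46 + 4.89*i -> [8.46, 13.35, 18.24, 23.13, 28.02]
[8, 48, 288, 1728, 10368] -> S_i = 8*6^i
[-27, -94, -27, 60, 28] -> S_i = Random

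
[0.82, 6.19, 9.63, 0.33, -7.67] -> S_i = Random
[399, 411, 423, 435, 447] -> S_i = 399 + 12*i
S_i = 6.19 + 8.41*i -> [6.19, 14.6, 23.01, 31.42, 39.83]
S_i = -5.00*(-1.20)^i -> [-5.0, 6.0, -7.2, 8.64, -10.37]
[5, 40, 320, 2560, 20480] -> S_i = 5*8^i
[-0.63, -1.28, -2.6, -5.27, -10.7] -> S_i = -0.63*2.03^i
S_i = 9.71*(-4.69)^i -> [9.71, -45.54, 213.58, -1001.7, 4697.97]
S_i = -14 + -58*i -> [-14, -72, -130, -188, -246]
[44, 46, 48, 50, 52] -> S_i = 44 + 2*i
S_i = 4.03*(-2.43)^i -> [4.03, -9.79, 23.8, -57.83, 140.52]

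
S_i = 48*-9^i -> [48, -432, 3888, -34992, 314928]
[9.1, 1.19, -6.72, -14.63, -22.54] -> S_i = 9.10 + -7.91*i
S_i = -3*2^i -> [-3, -6, -12, -24, -48]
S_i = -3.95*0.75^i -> [-3.95, -2.96, -2.22, -1.67, -1.25]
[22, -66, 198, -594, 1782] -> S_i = 22*-3^i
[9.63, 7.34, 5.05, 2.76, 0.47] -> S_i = 9.63 + -2.29*i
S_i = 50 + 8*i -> [50, 58, 66, 74, 82]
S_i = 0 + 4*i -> [0, 4, 8, 12, 16]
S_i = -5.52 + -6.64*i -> [-5.52, -12.16, -18.8, -25.44, -32.08]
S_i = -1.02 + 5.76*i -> [-1.02, 4.74, 10.5, 16.26, 22.02]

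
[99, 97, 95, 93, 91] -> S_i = 99 + -2*i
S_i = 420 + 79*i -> [420, 499, 578, 657, 736]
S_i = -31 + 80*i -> [-31, 49, 129, 209, 289]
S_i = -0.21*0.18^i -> [-0.21, -0.04, -0.01, -0.0, -0.0]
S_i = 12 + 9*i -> [12, 21, 30, 39, 48]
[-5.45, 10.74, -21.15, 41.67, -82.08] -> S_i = -5.45*(-1.97)^i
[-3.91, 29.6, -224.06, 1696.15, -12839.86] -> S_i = -3.91*(-7.57)^i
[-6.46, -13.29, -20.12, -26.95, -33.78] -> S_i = -6.46 + -6.83*i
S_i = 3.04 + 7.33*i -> [3.04, 10.37, 17.7, 25.03, 32.36]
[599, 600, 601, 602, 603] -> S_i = 599 + 1*i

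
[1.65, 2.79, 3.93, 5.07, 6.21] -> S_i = 1.65 + 1.14*i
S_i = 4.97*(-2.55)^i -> [4.97, -12.67, 32.32, -82.41, 210.14]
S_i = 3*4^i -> [3, 12, 48, 192, 768]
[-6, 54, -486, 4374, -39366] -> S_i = -6*-9^i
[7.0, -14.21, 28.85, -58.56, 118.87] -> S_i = 7.00*(-2.03)^i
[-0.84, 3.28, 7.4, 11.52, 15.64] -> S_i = -0.84 + 4.12*i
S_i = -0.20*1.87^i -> [-0.2, -0.37, -0.7, -1.31, -2.45]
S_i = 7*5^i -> [7, 35, 175, 875, 4375]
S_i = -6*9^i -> [-6, -54, -486, -4374, -39366]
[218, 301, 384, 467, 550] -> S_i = 218 + 83*i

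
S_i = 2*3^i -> [2, 6, 18, 54, 162]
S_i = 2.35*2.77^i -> [2.35, 6.51, 18.03, 49.95, 138.35]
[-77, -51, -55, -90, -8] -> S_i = Random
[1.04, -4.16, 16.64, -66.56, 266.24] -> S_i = 1.04*(-4.00)^i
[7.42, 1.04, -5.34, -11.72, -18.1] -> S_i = 7.42 + -6.38*i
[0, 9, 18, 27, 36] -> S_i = 0 + 9*i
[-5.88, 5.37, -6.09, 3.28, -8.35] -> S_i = Random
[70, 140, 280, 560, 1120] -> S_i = 70*2^i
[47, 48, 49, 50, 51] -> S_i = 47 + 1*i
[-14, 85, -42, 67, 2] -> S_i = Random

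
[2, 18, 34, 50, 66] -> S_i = 2 + 16*i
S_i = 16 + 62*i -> [16, 78, 140, 202, 264]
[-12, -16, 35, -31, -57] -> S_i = Random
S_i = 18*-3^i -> [18, -54, 162, -486, 1458]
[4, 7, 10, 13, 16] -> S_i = 4 + 3*i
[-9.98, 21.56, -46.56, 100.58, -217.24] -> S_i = -9.98*(-2.16)^i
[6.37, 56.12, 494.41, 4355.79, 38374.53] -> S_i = 6.37*8.81^i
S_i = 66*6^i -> [66, 396, 2376, 14256, 85536]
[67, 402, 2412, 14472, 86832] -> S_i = 67*6^i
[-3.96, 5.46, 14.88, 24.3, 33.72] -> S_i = -3.96 + 9.42*i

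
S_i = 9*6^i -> [9, 54, 324, 1944, 11664]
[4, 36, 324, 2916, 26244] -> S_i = 4*9^i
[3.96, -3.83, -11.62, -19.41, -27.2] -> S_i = 3.96 + -7.79*i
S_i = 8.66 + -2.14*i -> [8.66, 6.52, 4.38, 2.24, 0.1]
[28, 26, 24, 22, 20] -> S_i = 28 + -2*i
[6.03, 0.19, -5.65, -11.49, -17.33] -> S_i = 6.03 + -5.84*i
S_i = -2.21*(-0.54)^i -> [-2.21, 1.19, -0.64, 0.35, -0.19]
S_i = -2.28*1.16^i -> [-2.28, -2.64, -3.07, -3.56, -4.13]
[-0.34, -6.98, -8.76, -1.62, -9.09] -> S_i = Random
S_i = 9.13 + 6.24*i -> [9.13, 15.37, 21.61, 27.85, 34.09]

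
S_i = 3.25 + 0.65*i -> [3.25, 3.9, 4.55, 5.2, 5.85]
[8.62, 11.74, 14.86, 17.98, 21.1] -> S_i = 8.62 + 3.12*i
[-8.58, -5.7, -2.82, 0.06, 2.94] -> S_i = -8.58 + 2.88*i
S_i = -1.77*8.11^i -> [-1.77, -14.35, -116.42, -944.14, -7656.97]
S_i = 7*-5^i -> [7, -35, 175, -875, 4375]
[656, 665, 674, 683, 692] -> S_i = 656 + 9*i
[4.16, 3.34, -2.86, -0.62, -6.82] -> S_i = Random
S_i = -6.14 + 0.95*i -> [-6.14, -5.19, -4.24, -3.29, -2.34]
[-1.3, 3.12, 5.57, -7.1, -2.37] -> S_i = Random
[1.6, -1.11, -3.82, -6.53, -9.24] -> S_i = 1.60 + -2.71*i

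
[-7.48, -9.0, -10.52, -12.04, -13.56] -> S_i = -7.48 + -1.52*i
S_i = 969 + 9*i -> [969, 978, 987, 996, 1005]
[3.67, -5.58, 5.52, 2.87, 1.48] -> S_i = Random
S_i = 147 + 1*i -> [147, 148, 149, 150, 151]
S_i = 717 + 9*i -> [717, 726, 735, 744, 753]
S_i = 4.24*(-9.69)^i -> [4.24, -41.09, 398.12, -3857.78, 37381.87]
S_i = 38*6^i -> [38, 228, 1368, 8208, 49248]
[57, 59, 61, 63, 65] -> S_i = 57 + 2*i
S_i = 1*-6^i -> [1, -6, 36, -216, 1296]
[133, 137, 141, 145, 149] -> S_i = 133 + 4*i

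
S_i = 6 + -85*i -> [6, -79, -164, -249, -334]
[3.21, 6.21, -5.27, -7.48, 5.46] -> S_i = Random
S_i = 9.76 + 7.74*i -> [9.76, 17.5, 25.24, 32.98, 40.72]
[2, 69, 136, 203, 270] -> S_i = 2 + 67*i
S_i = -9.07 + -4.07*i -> [-9.07, -13.14, -17.21, -21.28, -25.35]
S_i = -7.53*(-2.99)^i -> [-7.53, 22.51, -67.32, 201.28, -601.84]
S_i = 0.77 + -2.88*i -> [0.77, -2.11, -4.99, -7.87, -10.75]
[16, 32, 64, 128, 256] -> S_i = 16*2^i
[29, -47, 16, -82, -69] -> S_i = Random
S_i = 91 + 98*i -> [91, 189, 287, 385, 483]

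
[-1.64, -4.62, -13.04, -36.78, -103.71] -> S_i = -1.64*2.82^i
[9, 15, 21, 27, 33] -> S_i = 9 + 6*i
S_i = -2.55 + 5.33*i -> [-2.55, 2.78, 8.11, 13.44, 18.77]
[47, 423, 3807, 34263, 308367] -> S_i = 47*9^i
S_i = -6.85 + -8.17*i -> [-6.85, -15.02, -23.19, -31.36, -39.53]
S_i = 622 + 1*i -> [622, 623, 624, 625, 626]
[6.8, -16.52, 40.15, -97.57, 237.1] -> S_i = 6.80*(-2.43)^i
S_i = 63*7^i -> [63, 441, 3087, 21609, 151263]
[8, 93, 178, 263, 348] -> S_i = 8 + 85*i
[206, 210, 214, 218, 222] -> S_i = 206 + 4*i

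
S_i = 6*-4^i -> [6, -24, 96, -384, 1536]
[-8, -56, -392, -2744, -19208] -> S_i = -8*7^i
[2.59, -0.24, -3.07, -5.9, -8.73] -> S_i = 2.59 + -2.83*i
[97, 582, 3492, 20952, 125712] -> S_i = 97*6^i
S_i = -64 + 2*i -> [-64, -62, -60, -58, -56]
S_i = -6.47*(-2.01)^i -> [-6.47, 13.0, -26.14, 52.54, -105.61]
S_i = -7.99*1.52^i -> [-7.99, -12.14, -18.46, -28.06, -42.65]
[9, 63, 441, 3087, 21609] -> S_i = 9*7^i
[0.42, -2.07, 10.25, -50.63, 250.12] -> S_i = 0.42*(-4.94)^i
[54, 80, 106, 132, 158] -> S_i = 54 + 26*i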